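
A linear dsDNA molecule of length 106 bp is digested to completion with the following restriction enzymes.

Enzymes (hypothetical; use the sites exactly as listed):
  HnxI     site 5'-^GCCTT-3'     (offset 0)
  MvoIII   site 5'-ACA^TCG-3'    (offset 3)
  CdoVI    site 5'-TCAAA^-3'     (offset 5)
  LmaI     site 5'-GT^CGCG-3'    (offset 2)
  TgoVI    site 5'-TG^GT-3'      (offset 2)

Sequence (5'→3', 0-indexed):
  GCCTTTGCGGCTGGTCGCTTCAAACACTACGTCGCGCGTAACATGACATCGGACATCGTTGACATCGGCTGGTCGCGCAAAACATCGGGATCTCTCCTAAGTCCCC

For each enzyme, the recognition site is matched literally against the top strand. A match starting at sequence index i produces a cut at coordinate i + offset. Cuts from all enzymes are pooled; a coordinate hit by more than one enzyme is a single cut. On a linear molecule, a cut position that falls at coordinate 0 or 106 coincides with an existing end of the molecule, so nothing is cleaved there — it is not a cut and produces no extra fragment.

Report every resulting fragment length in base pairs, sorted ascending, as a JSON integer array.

Site scan:
  HnxI (GCCTT, off=0): starts [0] → cuts [] (position 0 is a terminus of the linear molecule — no cut)
  MvoIII (ACATCG, off=3): starts [45, 52, 61, 81] → cuts [48, 55, 64, 84]
  CdoVI (TCAAA, off=5): starts [19] → cuts [24]
  LmaI (GTCGCG, off=2): starts [30, 71] → cuts [32, 73]
  TgoVI (TGGT, off=2): starts [11, 69] → cuts [13, 71]

Pooled cuts: [13, 24, 32, 48, 55, 64, 71, 73, 84]

Fragment lengths:
  [0,13): 13 bp
  [13,24): 11 bp
  [24,32): 8 bp
  [32,48): 16 bp
  [48,55): 7 bp
  [55,64): 9 bp
  [64,71): 7 bp
  [71,73): 2 bp
  [73,84): 11 bp
  [84,106): 22 bp

[2,7,7,8,9,11,11,13,16,22]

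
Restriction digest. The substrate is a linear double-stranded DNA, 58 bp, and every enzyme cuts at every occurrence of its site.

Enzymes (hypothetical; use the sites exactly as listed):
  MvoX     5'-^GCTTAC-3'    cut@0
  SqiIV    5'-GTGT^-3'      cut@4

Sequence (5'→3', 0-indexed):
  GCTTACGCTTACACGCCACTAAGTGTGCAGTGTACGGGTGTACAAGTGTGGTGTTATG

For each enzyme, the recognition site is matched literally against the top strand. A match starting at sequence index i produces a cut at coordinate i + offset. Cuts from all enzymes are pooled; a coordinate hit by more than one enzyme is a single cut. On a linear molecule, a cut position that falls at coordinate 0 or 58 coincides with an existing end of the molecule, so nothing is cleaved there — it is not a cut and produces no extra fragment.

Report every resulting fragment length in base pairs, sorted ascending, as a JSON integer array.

[4,5,6,7,8,8,20]

Scan for sites:
  MvoX (GCTTAC, off=0): starts [0, 6] → cuts [6] (position 0 is a terminus of the linear molecule — no cut)
  SqiIV (GTGT, off=4): starts [22, 29, 37, 45, 50] → cuts [26, 33, 41, 49, 54]

Pooled cuts: [6, 26, 33, 41, 49, 54]

Fragments:
  [0,6): 6 bp
  [6,26): 20 bp
  [26,33): 7 bp
  [33,41): 8 bp
  [41,49): 8 bp
  [49,54): 5 bp
  [54,58): 4 bp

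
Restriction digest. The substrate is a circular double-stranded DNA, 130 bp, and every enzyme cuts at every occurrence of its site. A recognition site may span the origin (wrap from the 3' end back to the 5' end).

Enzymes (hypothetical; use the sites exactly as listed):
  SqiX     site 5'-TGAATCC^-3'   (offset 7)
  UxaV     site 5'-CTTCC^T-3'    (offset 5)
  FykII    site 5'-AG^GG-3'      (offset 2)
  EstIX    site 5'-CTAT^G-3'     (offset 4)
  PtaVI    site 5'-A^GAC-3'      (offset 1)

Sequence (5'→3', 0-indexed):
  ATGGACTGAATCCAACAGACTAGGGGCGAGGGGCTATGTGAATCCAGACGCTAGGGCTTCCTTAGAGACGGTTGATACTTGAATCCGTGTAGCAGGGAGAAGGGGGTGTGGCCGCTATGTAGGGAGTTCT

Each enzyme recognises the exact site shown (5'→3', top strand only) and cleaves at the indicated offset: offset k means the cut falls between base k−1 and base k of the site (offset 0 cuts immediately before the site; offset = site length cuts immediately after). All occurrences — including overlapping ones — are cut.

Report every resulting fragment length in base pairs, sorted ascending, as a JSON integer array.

Scan for sites:
  SqiX TGAATCC/7: at [6, 38, 79] ⇒ [13, 45, 86]
  UxaV CTTCCT/5: at [56] ⇒ [61]
  FykII AGGG/2: at [21, 28, 52, 93, 100, 120] ⇒ [23, 30, 54, 95, 102, 122]
  EstIX CTATG/4: at [33, 114, 128] ⇒ [2, 37, 118]
  PtaVI AGAC/1: at [16, 45, 65] ⇒ [17, 46, 66]

Pooled cuts: [2, 13, 17, 23, 30, 37, 45, 46, 54, 61, 66, 86, 95, 102, 118, 122]

Fragments:
  2→13: 11 bp
  13→17: 4 bp
  17→23: 6 bp
  23→30: 7 bp
  30→37: 7 bp
  37→45: 8 bp
  45→46: 1 bp
  46→54: 8 bp
  54→61: 7 bp
  61→66: 5 bp
  66→86: 20 bp
  86→95: 9 bp
  95→102: 7 bp
  102→118: 16 bp
  118→122: 4 bp
  122→2 (wrap): 130-122+2 = 10 bp

[1,4,4,5,6,7,7,7,7,8,8,9,10,11,16,20]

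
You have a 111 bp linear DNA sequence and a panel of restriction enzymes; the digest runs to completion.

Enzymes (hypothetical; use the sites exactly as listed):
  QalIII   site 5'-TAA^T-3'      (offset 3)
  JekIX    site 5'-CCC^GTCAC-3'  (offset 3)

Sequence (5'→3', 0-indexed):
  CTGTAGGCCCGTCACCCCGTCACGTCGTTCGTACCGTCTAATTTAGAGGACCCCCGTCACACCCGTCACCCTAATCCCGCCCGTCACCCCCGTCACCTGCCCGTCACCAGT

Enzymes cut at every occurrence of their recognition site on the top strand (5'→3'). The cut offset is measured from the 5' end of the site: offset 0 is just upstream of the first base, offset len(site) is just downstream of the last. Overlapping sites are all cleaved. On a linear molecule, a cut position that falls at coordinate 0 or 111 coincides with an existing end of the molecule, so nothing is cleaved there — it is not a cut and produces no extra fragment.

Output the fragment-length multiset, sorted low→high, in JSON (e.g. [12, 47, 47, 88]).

[8,8,9,9,9,10,10,11,14,23]

Per-enzyme occurrences:
  QalIII (TAAT, off=3): starts [38, 71] → cuts [41, 74]
  JekIX (CCCGTCAC, off=3): starts [7, 15, 52, 61, 79, 88, 99] → cuts [10, 18, 55, 64, 82, 91, 102]

All cut coordinates (distinct, sorted): [10, 18, 41, 55, 64, 74, 82, 91, 102]

Fragments:
  [0,10): 10 bp
  [10,18): 8 bp
  [18,41): 23 bp
  [41,55): 14 bp
  [55,64): 9 bp
  [64,74): 10 bp
  [74,82): 8 bp
  [82,91): 9 bp
  [91,102): 11 bp
  [102,111): 9 bp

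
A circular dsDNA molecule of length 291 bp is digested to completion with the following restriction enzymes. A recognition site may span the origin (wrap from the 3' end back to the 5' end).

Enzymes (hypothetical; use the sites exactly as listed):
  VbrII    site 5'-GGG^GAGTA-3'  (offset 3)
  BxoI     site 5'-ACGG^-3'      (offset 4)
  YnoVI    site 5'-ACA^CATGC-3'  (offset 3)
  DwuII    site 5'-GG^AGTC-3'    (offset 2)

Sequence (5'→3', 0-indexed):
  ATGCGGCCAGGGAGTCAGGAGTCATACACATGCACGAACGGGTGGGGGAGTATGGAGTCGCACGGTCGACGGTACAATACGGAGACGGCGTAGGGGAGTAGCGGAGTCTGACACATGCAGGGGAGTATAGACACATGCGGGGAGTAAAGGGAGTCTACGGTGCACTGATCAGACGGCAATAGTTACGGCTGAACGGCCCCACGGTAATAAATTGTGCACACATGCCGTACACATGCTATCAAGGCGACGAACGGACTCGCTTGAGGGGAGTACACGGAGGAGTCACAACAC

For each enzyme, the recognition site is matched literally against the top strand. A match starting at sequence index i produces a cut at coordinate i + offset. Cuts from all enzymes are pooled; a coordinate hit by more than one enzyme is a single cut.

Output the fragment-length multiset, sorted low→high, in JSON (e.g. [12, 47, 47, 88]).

Per-enzyme occurrences:
  VbrII GGGGAGTA/3: at [44, 92, 119, 138, 264] ⇒ [47, 95, 122, 141, 267]
  BxoI ACGG/4: at [37, 61, 68, 78, 84, 156, 172, 184, 192, 200, 250, 273] ⇒ [41, 65, 72, 82, 88, 160, 176, 188, 196, 204, 254, 277]
  YnoVI ACACATGC/3: at [25, 110, 130, 217, 228, 287] ⇒ [28, 113, 133, 220, 231, 290]
  DwuII GGAGTC/2: at [10, 17, 53, 102, 149, 278] ⇒ [12, 19, 55, 104, 151, 280]

All cut coordinates (distinct, sorted): [12, 19, 28, 41, 47, 55, 65, 72, 82, 88, 95, 104, 113, 122, 133, 141, 151, 160, 176, 188, 196, 204, 220, 231, 254, 267, 277, 280, 290]

Fragment lengths:
  12→19: 7 bp
  19→28: 9 bp
  28→41: 13 bp
  41→47: 6 bp
  47→55: 8 bp
  55→65: 10 bp
  65→72: 7 bp
  72→82: 10 bp
  82→88: 6 bp
  88→95: 7 bp
  95→104: 9 bp
  104→113: 9 bp
  113→122: 9 bp
  122→133: 11 bp
  133→141: 8 bp
  141→151: 10 bp
  151→160: 9 bp
  160→176: 16 bp
  176→188: 12 bp
  188→196: 8 bp
  196→204: 8 bp
  204→220: 16 bp
  220→231: 11 bp
  231→254: 23 bp
  254→267: 13 bp
  267→277: 10 bp
  277→280: 3 bp
  280→290: 10 bp
  290→12 (wrap): 291-290+12 = 13 bp

[3,6,6,7,7,7,8,8,8,8,9,9,9,9,9,10,10,10,10,10,11,11,12,13,13,13,16,16,23]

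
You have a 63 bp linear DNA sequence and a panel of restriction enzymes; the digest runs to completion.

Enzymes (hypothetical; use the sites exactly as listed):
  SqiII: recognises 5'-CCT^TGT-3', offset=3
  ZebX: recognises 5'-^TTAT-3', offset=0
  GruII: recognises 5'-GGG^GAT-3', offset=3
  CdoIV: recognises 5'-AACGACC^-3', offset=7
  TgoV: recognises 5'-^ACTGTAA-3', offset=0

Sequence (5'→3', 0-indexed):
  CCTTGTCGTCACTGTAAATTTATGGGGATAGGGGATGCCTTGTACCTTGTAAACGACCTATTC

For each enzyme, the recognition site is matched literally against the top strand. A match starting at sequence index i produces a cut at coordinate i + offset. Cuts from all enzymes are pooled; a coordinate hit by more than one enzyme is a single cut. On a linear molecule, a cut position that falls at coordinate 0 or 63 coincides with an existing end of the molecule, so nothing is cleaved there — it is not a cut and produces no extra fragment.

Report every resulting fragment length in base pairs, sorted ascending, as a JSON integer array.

Site scan:
  SqiII (CCTTGT, off=3): starts [0, 37, 44] → cuts [3, 40, 47]
  ZebX (TTAT, off=0): starts [19] → cuts [19]
  GruII (GGGGAT, off=3): starts [23, 30] → cuts [26, 33]
  CdoIV (AACGACC, off=7): starts [51] → cuts [58]
  TgoV (ACTGTAA, off=0): starts [10] → cuts [10]

Pooled cuts: [3, 10, 19, 26, 33, 40, 47, 58]

Fragments:
  [0,3): 3 bp
  [3,10): 7 bp
  [10,19): 9 bp
  [19,26): 7 bp
  [26,33): 7 bp
  [33,40): 7 bp
  [40,47): 7 bp
  [47,58): 11 bp
  [58,63): 5 bp

[3,5,7,7,7,7,7,9,11]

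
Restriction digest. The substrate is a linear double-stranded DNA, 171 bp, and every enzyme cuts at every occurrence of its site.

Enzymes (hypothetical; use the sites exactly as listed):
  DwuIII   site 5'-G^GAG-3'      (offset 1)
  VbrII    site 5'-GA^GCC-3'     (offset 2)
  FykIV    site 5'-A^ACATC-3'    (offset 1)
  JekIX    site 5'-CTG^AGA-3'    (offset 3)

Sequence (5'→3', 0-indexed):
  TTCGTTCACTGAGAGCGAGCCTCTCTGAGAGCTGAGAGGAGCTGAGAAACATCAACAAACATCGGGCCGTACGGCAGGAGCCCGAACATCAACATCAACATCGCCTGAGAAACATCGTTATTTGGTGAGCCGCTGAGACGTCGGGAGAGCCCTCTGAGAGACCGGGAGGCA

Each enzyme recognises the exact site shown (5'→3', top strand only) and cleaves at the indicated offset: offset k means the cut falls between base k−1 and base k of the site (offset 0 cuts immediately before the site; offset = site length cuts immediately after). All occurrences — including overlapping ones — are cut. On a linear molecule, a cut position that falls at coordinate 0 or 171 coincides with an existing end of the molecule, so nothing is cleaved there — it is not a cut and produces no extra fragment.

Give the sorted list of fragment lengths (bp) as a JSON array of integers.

[2,4,4,4,4,6,6,6,6,6,7,7,7,8,9,9,9,10,10,11,17,19]

Site scan:
  DwuIII (GGAG, off=1): starts [37, 76, 143, 164] → cuts [38, 77, 144, 165]
  VbrII (GAGCC, off=2): starts [16, 77, 126, 146] → cuts [18, 79, 128, 148]
  FykIV (AACATC, off=1): starts [47, 57, 84, 90, 96, 110] → cuts [48, 58, 85, 91, 97, 111]
  JekIX (CTGAGA, off=3): starts [8, 24, 31, 41, 104, 132, 153] → cuts [11, 27, 34, 44, 107, 135, 156]

All cut coordinates (distinct, sorted): [11, 18, 27, 34, 38, 44, 48, 58, 77, 79, 85, 91, 97, 107, 111, 128, 135, 144, 148, 156, 165]

Fragments:
  [0,11): 11 bp
  [11,18): 7 bp
  [18,27): 9 bp
  [27,34): 7 bp
  [34,38): 4 bp
  [38,44): 6 bp
  [44,48): 4 bp
  [48,58): 10 bp
  [58,77): 19 bp
  [77,79): 2 bp
  [79,85): 6 bp
  [85,91): 6 bp
  [91,97): 6 bp
  [97,107): 10 bp
  [107,111): 4 bp
  [111,128): 17 bp
  [128,135): 7 bp
  [135,144): 9 bp
  [144,148): 4 bp
  [148,156): 8 bp
  [156,165): 9 bp
  [165,171): 6 bp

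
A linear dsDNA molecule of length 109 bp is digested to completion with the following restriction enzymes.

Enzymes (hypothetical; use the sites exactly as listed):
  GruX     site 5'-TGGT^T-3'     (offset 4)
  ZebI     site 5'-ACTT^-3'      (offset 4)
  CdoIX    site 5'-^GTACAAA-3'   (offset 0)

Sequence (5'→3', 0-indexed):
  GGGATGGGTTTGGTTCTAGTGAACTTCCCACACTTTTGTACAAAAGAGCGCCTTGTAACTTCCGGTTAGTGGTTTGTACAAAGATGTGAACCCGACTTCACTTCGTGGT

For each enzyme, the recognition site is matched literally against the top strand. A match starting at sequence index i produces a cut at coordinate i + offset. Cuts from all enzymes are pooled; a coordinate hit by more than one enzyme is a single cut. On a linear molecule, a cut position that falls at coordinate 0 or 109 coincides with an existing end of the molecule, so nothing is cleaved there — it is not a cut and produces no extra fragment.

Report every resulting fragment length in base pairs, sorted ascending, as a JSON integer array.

Per-enzyme occurrences:
  GruX TGGTT/4: at [10, 69] ⇒ [14, 73]
  ZebI ACTT/4: at [22, 31, 57, 94, 99] ⇒ [26, 35, 61, 98, 103]
  CdoIX GTACAAA/0: at [37, 75] ⇒ [37, 75]

All cut coordinates (distinct, sorted): [14, 26, 35, 37, 61, 73, 75, 98, 103]

Fragment lengths:
  [0,14): 14 bp
  [14,26): 12 bp
  [26,35): 9 bp
  [35,37): 2 bp
  [37,61): 24 bp
  [61,73): 12 bp
  [73,75): 2 bp
  [75,98): 23 bp
  [98,103): 5 bp
  [103,109): 6 bp

[2,2,5,6,9,12,12,14,23,24]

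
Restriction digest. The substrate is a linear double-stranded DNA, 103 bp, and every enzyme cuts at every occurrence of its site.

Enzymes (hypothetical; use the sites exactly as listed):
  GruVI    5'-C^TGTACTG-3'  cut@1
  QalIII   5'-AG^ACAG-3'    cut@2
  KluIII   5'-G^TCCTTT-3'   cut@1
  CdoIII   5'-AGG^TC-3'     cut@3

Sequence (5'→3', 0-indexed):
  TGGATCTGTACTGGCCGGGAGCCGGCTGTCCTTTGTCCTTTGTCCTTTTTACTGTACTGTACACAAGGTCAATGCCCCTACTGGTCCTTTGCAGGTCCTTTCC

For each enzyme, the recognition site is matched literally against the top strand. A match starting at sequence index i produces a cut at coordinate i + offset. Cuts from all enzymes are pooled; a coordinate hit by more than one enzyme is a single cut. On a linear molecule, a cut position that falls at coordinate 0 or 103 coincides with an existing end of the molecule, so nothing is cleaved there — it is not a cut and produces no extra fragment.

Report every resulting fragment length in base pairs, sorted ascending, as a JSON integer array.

Scan for sites:
  GruVI (CTGTACTG, off=1): starts [5, 51] → cuts [6, 52]
  QalIII (AGACAG, off=2): no sites
  KluIII (GTCCTTT, off=1): starts [27, 34, 41, 83, 94] → cuts [28, 35, 42, 84, 95]
  CdoIII (AGGTC, off=3): starts [65, 92] → cuts [68, 95]

All cut coordinates (distinct, sorted): [6, 28, 35, 42, 52, 68, 84, 95]

Fragments:
  [0,6): 6 bp
  [6,28): 22 bp
  [28,35): 7 bp
  [35,42): 7 bp
  [42,52): 10 bp
  [52,68): 16 bp
  [68,84): 16 bp
  [84,95): 11 bp
  [95,103): 8 bp

[6,7,7,8,10,11,16,16,22]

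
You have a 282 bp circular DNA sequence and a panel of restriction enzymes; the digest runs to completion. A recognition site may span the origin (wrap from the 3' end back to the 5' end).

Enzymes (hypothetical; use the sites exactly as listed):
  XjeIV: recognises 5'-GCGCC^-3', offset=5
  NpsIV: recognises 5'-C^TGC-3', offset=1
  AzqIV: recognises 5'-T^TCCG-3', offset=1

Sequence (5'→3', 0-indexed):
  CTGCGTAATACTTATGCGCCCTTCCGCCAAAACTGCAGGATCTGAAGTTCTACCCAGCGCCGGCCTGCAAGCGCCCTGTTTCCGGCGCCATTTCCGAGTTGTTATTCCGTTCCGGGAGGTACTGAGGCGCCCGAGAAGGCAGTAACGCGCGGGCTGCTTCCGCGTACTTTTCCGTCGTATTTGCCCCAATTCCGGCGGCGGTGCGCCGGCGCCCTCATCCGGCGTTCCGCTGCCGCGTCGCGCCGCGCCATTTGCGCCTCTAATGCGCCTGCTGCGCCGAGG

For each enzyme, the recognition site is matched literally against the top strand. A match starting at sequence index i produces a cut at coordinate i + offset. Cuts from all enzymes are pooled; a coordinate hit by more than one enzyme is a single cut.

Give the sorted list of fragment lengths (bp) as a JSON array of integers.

Scan for sites:
  XjeIV GCGCC/5: at [15, 56, 70, 84, 126, 202, 208, 239, 244, 253, 264, 273] ⇒ [20, 61, 75, 89, 131, 207, 213, 244, 249, 258, 269, 278]
  NpsIV CTGC/1: at [0, 32, 64, 153, 229, 268, 271] ⇒ [1, 33, 65, 154, 230, 269, 272]
  AzqIV TTCCG/1: at [21, 79, 91, 104, 109, 157, 169, 189, 224] ⇒ [22, 80, 92, 105, 110, 158, 170, 190, 225]

All cut coordinates (distinct, sorted): [1, 20, 22, 33, 61, 65, 75, 80, 89, 92, 105, 110, 131, 154, 158, 170, 190, 207, 213, 225, 230, 244, 249, 258, 269, 272, 278]

Fragments:
  1→20: 19 bp
  20→22: 2 bp
  22→33: 11 bp
  33→61: 28 bp
  61→65: 4 bp
  65→75: 10 bp
  75→80: 5 bp
  80→89: 9 bp
  89→92: 3 bp
  92→105: 13 bp
  105→110: 5 bp
  110→131: 21 bp
  131→154: 23 bp
  154→158: 4 bp
  158→170: 12 bp
  170→190: 20 bp
  190→207: 17 bp
  207→213: 6 bp
  213→225: 12 bp
  225→230: 5 bp
  230→244: 14 bp
  244→249: 5 bp
  249→258: 9 bp
  258→269: 11 bp
  269→272: 3 bp
  272→278: 6 bp
  278→1 (wrap): 282-278+1 = 5 bp

[2,3,3,4,4,5,5,5,5,5,6,6,9,9,10,11,11,12,12,13,14,17,19,20,21,23,28]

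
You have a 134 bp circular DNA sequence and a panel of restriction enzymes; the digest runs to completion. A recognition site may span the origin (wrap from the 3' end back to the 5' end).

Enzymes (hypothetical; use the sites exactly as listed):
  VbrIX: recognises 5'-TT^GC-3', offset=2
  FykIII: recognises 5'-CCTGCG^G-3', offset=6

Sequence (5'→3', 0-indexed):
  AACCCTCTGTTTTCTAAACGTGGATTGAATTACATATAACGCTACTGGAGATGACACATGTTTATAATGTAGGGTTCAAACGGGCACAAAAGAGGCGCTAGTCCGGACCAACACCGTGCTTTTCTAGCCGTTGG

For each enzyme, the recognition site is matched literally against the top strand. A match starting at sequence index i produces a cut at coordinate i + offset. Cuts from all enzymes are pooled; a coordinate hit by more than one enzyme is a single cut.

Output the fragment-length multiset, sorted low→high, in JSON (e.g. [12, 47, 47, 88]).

[134]

Site scan:
  VbrIX (TTGC, off=2): no sites
  FykIII (CCTGCGG, off=6): no sites

Pooled cuts: ∅

Fragment lengths:
  no cuts → one circular fragment of 134 bp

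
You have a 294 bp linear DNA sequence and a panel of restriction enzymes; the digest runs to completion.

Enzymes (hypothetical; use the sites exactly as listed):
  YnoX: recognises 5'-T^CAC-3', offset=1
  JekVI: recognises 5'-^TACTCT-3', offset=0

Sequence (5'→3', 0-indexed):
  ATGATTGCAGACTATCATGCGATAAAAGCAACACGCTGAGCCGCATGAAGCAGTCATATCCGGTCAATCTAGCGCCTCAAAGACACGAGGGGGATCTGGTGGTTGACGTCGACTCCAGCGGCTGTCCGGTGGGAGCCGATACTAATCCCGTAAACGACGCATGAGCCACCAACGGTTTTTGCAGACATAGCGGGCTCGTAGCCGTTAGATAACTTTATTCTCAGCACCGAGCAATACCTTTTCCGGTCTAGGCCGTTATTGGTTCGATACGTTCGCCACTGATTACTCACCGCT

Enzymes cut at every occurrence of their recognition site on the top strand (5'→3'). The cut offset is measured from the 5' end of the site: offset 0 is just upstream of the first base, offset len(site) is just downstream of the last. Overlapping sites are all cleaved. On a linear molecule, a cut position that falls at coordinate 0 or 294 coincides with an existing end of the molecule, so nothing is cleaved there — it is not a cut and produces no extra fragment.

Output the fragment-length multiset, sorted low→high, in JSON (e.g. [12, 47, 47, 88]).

[7,287]

Per-enzyme occurrences:
  YnoX TCAC/1: at [286] ⇒ [287]
  JekVI (TACTCT, off=0): no sites

All cut coordinates (distinct, sorted): [287]

Fragment lengths:
  [0,287): 287 bp
  [287,294): 7 bp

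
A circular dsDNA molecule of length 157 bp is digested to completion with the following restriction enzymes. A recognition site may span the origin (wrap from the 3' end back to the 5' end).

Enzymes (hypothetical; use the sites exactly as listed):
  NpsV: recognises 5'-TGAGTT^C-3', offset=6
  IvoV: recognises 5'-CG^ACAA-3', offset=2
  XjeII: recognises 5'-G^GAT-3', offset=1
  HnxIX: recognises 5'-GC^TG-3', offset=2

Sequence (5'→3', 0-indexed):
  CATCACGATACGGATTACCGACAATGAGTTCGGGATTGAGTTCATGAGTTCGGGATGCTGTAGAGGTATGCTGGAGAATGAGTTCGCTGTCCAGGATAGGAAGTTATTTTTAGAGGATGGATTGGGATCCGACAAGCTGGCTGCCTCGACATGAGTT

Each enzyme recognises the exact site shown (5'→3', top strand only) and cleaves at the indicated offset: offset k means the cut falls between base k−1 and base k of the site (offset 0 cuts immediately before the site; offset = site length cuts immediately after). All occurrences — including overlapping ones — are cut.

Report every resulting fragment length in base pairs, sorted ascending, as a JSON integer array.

Per-enzyme occurrences:
  NpsV (TGAGTTC, off=6): starts [24, 36, 44, 78, 151] → cuts [0, 30, 42, 50, 84]
  IvoV (CGACAA, off=2): starts [18, 129] → cuts [20, 131]
  XjeII (GGAT, off=1): starts [11, 32, 52, 93, 114, 118, 124] → cuts [12, 33, 53, 94, 115, 119, 125]
  HnxIX (GCTG, off=2): starts [56, 69, 85, 135, 139] → cuts [58, 71, 87, 137, 141]

Pooled cuts: [0, 12, 20, 30, 33, 42, 50, 53, 58, 71, 84, 87, 94, 115, 119, 125, 131, 137, 141]

Fragments:
  0→12: 12 bp
  12→20: 8 bp
  20→30: 10 bp
  30→33: 3 bp
  33→42: 9 bp
  42→50: 8 bp
  50→53: 3 bp
  53→58: 5 bp
  58→71: 13 bp
  71→84: 13 bp
  84→87: 3 bp
  87→94: 7 bp
  94→115: 21 bp
  115→119: 4 bp
  119→125: 6 bp
  125→131: 6 bp
  131→137: 6 bp
  137→141: 4 bp
  141→0 (wrap): 157-141+0 = 16 bp

[3,3,3,4,4,5,6,6,6,7,8,8,9,10,12,13,13,16,21]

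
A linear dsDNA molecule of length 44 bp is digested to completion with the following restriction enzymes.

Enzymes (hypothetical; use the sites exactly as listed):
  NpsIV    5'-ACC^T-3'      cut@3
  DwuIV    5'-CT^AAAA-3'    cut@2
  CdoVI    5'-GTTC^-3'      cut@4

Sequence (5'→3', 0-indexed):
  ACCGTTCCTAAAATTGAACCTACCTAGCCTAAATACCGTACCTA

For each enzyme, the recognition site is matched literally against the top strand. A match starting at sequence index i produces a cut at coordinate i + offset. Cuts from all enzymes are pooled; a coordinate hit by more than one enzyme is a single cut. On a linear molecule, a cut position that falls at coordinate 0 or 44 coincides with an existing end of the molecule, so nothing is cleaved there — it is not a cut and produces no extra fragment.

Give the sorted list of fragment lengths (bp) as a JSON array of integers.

Site scan:
  NpsIV ACCT/3: at [17, 21, 39] ⇒ [20, 24, 42]
  DwuIV CTAAAA/2: at [7] ⇒ [9]
  CdoVI GTTC/4: at [3] ⇒ [7]

All cut coordinates (distinct, sorted): [7, 9, 20, 24, 42]

Fragment lengths:
  [0,7): 7 bp
  [7,9): 2 bp
  [9,20): 11 bp
  [20,24): 4 bp
  [24,42): 18 bp
  [42,44): 2 bp

[2,2,4,7,11,18]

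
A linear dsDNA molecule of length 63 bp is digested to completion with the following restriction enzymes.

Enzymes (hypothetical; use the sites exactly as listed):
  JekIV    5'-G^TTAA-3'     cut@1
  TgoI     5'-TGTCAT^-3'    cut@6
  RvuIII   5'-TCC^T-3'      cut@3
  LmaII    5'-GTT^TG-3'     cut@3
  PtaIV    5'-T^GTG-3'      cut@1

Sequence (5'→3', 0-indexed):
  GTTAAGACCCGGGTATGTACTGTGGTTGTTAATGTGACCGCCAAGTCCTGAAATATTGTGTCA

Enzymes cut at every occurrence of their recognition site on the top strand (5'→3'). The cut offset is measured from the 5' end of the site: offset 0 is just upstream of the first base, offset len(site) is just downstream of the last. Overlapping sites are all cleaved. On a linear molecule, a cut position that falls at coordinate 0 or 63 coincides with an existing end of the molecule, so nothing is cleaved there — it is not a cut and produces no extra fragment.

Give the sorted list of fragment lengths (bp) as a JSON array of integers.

[1,5,6,7,9,15,20]

Site scan:
  JekIV (GTTAA, off=1): starts [0, 27] → cuts [1, 28]
  TgoI (TGTCAT, off=6): no sites
  RvuIII (TCCT, off=3): starts [45] → cuts [48]
  LmaII (GTTTG, off=3): no sites
  PtaIV (TGTG, off=1): starts [20, 32, 56] → cuts [21, 33, 57]

All cut coordinates (distinct, sorted): [1, 21, 28, 33, 48, 57]

Fragments:
  [0,1): 1 bp
  [1,21): 20 bp
  [21,28): 7 bp
  [28,33): 5 bp
  [33,48): 15 bp
  [48,57): 9 bp
  [57,63): 6 bp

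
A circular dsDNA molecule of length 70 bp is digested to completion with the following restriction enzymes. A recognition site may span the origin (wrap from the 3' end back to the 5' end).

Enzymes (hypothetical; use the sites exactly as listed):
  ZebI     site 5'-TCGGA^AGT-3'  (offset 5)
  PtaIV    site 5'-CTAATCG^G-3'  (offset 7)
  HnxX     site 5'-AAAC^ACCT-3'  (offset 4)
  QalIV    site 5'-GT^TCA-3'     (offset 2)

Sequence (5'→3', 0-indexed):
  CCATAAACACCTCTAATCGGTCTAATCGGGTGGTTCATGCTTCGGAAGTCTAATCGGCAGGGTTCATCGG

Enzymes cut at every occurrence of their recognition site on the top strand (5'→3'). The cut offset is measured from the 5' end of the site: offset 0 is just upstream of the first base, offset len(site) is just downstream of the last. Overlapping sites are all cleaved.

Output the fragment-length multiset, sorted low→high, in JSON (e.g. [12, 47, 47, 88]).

[6,7,9,10,11,12,15]

Site scan:
  ZebI (TCGGAAGT, off=5): starts [41] → cuts [46]
  PtaIV (CTAATCGG, off=7): starts [12, 21, 49] → cuts [19, 28, 56]
  HnxX (AAACACCT, off=4): starts [4] → cuts [8]
  QalIV (GTTCA, off=2): starts [32, 61] → cuts [34, 63]

All cut coordinates (distinct, sorted): [8, 19, 28, 34, 46, 56, 63]

Fragment lengths:
  8→19: 11 bp
  19→28: 9 bp
  28→34: 6 bp
  34→46: 12 bp
  46→56: 10 bp
  56→63: 7 bp
  63→8 (wrap): 70-63+8 = 15 bp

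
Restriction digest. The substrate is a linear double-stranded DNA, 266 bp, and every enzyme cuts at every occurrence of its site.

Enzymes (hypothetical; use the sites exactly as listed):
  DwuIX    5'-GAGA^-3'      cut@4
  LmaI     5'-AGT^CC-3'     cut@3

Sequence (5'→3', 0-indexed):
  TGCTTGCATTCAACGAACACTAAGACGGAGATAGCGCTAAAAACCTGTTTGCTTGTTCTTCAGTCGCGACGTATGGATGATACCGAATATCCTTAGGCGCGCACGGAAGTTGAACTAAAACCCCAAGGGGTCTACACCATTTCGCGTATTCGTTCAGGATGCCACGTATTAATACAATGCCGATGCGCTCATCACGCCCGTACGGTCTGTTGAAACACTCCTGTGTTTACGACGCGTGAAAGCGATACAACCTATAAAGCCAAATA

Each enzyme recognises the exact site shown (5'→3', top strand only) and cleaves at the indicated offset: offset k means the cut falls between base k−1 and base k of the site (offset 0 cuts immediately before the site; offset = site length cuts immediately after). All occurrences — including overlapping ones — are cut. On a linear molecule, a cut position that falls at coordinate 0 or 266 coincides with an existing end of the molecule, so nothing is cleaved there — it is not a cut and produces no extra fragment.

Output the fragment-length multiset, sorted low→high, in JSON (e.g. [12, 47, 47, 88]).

[31,235]

Scan for sites:
  DwuIX (GAGA, off=4): starts [27] → cuts [31]
  LmaI (AGTCC, off=3): no sites

All cut coordinates (distinct, sorted): [31]

Fragments:
  [0,31): 31 bp
  [31,266): 235 bp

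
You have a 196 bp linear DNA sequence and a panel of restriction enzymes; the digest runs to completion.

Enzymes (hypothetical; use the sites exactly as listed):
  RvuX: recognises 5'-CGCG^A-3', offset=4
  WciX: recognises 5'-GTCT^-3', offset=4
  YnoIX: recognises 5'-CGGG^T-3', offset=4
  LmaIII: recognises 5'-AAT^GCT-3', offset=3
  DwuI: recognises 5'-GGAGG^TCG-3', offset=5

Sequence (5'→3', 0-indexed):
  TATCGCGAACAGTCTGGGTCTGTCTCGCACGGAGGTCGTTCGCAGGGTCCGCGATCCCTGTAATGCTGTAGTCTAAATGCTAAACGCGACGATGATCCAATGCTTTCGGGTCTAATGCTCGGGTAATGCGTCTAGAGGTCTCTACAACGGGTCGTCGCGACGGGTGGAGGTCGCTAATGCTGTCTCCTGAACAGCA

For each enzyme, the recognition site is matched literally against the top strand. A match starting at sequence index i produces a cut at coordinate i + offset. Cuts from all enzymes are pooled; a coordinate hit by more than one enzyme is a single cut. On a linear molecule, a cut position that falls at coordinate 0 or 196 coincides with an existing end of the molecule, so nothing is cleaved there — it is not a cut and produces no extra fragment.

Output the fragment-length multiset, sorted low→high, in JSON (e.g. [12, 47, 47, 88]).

[3,3,4,4,5,6,6,7,7,7,8,8,8,8,9,10,10,10,10,10,11,11,13,18]

Site scan:
  RvuX CGCGA/4: at [3, 49, 84, 155] ⇒ [7, 53, 88, 159]
  WciX GTCT/4: at [11, 17, 21, 70, 109, 129, 137, 181] ⇒ [15, 21, 25, 74, 113, 133, 141, 185]
  YnoIX CGGGT/4: at [106, 119, 147, 160] ⇒ [110, 123, 151, 164]
  LmaIII AATGCT/3: at [61, 75, 98, 113, 175] ⇒ [64, 78, 101, 116, 178]
  DwuI GGAGGTCG/5: at [30, 165] ⇒ [35, 170]

Pooled cuts: [7, 15, 21, 25, 35, 53, 64, 74, 78, 88, 101, 110, 113, 116, 123, 133, 141, 151, 159, 164, 170, 178, 185]

Fragments:
  [0,7): 7 bp
  [7,15): 8 bp
  [15,21): 6 bp
  [21,25): 4 bp
  [25,35): 10 bp
  [35,53): 18 bp
  [53,64): 11 bp
  [64,74): 10 bp
  [74,78): 4 bp
  [78,88): 10 bp
  [88,101): 13 bp
  [101,110): 9 bp
  [110,113): 3 bp
  [113,116): 3 bp
  [116,123): 7 bp
  [123,133): 10 bp
  [133,141): 8 bp
  [141,151): 10 bp
  [151,159): 8 bp
  [159,164): 5 bp
  [164,170): 6 bp
  [170,178): 8 bp
  [178,185): 7 bp
  [185,196): 11 bp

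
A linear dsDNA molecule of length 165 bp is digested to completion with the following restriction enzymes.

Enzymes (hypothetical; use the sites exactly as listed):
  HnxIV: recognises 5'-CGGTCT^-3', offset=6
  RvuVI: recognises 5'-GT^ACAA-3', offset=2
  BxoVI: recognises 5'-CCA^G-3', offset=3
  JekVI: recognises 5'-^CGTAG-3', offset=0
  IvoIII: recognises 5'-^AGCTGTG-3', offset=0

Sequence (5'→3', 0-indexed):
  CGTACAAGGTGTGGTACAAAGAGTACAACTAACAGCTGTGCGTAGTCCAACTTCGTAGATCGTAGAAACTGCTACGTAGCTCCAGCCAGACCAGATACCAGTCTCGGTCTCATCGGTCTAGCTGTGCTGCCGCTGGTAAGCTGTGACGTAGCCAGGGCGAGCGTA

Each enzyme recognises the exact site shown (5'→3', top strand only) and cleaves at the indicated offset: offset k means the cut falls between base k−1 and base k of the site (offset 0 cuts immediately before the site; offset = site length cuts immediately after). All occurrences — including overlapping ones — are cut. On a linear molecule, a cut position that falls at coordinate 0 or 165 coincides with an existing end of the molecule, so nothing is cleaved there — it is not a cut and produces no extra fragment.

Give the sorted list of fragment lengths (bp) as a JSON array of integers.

Scan for sites:
  HnxIV (CGGTCT, off=6): starts [104, 113] → cuts [110, 119]
  RvuVI (GTACAA, off=2): starts [1, 13, 22] → cuts [3, 15, 24]
  BxoVI (CCAG, off=3): starts [81, 85, 90, 97, 151] → cuts [84, 88, 93, 100, 154]
  JekVI (CGTAG, off=0): starts [40, 53, 60, 74, 146] → cuts [40, 53, 60, 74, 146]
  IvoIII (AGCTGTG, off=0): starts [33, 119, 138] → cuts [33, 119, 138]

Pooled cuts: [3, 15, 24, 33, 40, 53, 60, 74, 84, 88, 93, 100, 110, 119, 138, 146, 154]

Fragments:
  [0,3): 3 bp
  [3,15): 12 bp
  [15,24): 9 bp
  [24,33): 9 bp
  [33,40): 7 bp
  [40,53): 13 bp
  [53,60): 7 bp
  [60,74): 14 bp
  [74,84): 10 bp
  [84,88): 4 bp
  [88,93): 5 bp
  [93,100): 7 bp
  [100,110): 10 bp
  [110,119): 9 bp
  [119,138): 19 bp
  [138,146): 8 bp
  [146,154): 8 bp
  [154,165): 11 bp

[3,4,5,7,7,7,8,8,9,9,9,10,10,11,12,13,14,19]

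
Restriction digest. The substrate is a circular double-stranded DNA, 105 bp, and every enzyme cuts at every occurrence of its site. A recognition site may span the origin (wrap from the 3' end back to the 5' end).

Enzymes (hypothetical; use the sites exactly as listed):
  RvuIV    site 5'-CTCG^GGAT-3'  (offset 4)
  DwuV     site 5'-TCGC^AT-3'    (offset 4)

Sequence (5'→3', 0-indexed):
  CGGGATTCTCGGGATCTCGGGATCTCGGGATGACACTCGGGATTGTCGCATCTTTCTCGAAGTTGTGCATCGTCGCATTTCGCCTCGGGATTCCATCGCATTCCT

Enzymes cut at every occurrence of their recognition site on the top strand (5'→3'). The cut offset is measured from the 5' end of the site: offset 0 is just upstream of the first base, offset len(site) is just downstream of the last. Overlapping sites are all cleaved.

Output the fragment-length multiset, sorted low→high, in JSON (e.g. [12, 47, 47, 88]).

[8,8,8,9,10,11,12,12,27]

Site scan:
  RvuIV (CTCGGGAT, off=4): starts [7, 15, 23, 35, 83, 103] → cuts [2, 11, 19, 27, 39, 87]
  DwuV (TCGCAT, off=4): starts [45, 72, 95] → cuts [49, 76, 99]

All cut coordinates (distinct, sorted): [2, 11, 19, 27, 39, 49, 76, 87, 99]

Fragment lengths:
  2→11: 9 bp
  11→19: 8 bp
  19→27: 8 bp
  27→39: 12 bp
  39→49: 10 bp
  49→76: 27 bp
  76→87: 11 bp
  87→99: 12 bp
  99→2 (wrap): 105-99+2 = 8 bp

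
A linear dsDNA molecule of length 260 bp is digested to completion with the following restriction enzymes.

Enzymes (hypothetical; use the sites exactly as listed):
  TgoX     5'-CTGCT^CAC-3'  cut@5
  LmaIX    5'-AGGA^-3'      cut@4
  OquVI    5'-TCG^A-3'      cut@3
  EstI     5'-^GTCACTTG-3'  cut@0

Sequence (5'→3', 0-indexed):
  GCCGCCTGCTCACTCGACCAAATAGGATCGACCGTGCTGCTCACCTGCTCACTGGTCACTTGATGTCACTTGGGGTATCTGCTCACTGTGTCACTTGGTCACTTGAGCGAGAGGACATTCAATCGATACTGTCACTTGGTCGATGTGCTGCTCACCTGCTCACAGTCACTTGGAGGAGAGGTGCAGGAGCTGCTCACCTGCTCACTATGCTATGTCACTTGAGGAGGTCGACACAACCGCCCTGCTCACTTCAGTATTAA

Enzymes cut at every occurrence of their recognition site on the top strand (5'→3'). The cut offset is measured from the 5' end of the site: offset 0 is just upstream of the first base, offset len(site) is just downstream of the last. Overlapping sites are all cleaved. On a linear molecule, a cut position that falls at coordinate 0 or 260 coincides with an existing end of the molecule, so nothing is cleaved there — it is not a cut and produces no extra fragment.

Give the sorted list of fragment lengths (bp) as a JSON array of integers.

[3,4,5,5,5,6,6,6,8,8,8,8,10,10,10,10,11,11,11,11,12,12,13,14,16,18,19]

Per-enzyme occurrences:
  TgoX CTGCTCAC/5: at [5, 36, 44, 78, 147, 155, 189, 197, 241] ⇒ [10, 41, 49, 83, 152, 160, 194, 202, 246]
  LmaIX AGGA/4: at [23, 111, 173, 184, 221] ⇒ [27, 115, 177, 188, 225]
  OquVI TCGA/3: at [13, 27, 122, 139, 227] ⇒ [16, 30, 125, 142, 230]
  EstI GTCACTTG/0: at [54, 64, 89, 97, 130, 164, 213] ⇒ [54, 64, 89, 97, 130, 164, 213]

All cut coordinates (distinct, sorted): [10, 16, 27, 30, 41, 49, 54, 64, 83, 89, 97, 115, 125, 130, 142, 152, 160, 164, 177, 188, 194, 202, 213, 225, 230, 246]

Fragments:
  [0,10): 10 bp
  [10,16): 6 bp
  [16,27): 11 bp
  [27,30): 3 bp
  [30,41): 11 bp
  [41,49): 8 bp
  [49,54): 5 bp
  [54,64): 10 bp
  [64,83): 19 bp
  [83,89): 6 bp
  [89,97): 8 bp
  [97,115): 18 bp
  [115,125): 10 bp
  [125,130): 5 bp
  [130,142): 12 bp
  [142,152): 10 bp
  [152,160): 8 bp
  [160,164): 4 bp
  [164,177): 13 bp
  [177,188): 11 bp
  [188,194): 6 bp
  [194,202): 8 bp
  [202,213): 11 bp
  [213,225): 12 bp
  [225,230): 5 bp
  [230,246): 16 bp
  [246,260): 14 bp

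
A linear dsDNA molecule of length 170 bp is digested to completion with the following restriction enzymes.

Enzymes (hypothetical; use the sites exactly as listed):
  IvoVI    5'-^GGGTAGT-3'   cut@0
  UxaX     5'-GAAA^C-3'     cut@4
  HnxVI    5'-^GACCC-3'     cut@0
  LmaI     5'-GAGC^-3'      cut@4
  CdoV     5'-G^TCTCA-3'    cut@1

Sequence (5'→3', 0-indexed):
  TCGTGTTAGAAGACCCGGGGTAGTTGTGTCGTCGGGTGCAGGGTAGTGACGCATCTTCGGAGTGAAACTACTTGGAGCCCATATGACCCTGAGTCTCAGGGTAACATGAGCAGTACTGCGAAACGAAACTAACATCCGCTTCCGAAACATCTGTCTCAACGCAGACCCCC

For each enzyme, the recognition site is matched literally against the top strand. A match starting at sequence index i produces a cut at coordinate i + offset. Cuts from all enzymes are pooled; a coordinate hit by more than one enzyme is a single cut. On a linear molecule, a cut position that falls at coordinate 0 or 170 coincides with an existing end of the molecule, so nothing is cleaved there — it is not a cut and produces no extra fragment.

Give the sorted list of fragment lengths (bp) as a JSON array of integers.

[5,6,6,6,7,9,10,11,11,12,18,19,23,27]

Per-enzyme occurrences:
  IvoVI GGGTAGT/0: at [17, 40] ⇒ [17, 40]
  UxaX GAAAC/4: at [63, 119, 124, 143] ⇒ [67, 123, 128, 147]
  HnxVI GACCC/0: at [11, 84, 163] ⇒ [11, 84, 163]
  LmaI GAGC/4: at [74, 107] ⇒ [78, 111]
  CdoV GTCTCA/1: at [92, 152] ⇒ [93, 153]

All cut coordinates (distinct, sorted): [11, 17, 40, 67, 78, 84, 93, 111, 123, 128, 147, 153, 163]

Fragments:
  [0,11): 11 bp
  [11,17): 6 bp
  [17,40): 23 bp
  [40,67): 27 bp
  [67,78): 11 bp
  [78,84): 6 bp
  [84,93): 9 bp
  [93,111): 18 bp
  [111,123): 12 bp
  [123,128): 5 bp
  [128,147): 19 bp
  [147,153): 6 bp
  [153,163): 10 bp
  [163,170): 7 bp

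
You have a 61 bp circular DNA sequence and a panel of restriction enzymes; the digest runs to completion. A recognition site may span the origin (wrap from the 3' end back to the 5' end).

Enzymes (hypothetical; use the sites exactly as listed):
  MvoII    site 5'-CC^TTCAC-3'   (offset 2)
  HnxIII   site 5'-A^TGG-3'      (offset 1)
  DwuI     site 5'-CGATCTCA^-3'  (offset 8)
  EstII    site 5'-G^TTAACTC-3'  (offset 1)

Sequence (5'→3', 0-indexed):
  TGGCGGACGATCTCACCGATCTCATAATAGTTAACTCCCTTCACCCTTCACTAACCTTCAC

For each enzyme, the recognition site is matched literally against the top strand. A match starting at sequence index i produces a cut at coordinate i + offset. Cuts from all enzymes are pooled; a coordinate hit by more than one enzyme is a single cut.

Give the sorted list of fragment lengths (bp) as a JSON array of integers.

Site scan:
  MvoII CCTTCAC/2: at [37, 44, 54] ⇒ [39, 46, 56]
  HnxIII (ATGG, off=1): no sites
  DwuI CGATCTCA/8: at [7, 16] ⇒ [15, 24]
  EstII GTTAACTC/1: at [29] ⇒ [30]

Pooled cuts: [15, 24, 30, 39, 46, 56]

Fragment lengths:
  15→24: 9 bp
  24→30: 6 bp
  30→39: 9 bp
  39→46: 7 bp
  46→56: 10 bp
  56→15 (wrap): 61-56+15 = 20 bp

[6,7,9,9,10,20]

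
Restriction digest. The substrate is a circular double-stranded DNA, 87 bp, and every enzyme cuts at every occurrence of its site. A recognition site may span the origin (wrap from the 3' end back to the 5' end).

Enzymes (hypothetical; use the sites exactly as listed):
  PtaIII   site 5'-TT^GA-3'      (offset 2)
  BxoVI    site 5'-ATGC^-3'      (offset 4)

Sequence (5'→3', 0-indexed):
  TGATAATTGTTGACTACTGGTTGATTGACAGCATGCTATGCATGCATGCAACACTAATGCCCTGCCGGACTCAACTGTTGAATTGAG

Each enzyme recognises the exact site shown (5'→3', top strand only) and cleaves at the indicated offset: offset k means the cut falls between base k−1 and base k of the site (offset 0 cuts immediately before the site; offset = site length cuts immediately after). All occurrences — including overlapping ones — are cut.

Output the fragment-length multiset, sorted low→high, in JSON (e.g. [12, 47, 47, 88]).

Scan for sites:
  PtaIII TTGA/2: at [9, 20, 24, 77, 82] ⇒ [11, 22, 26, 79, 84]
  BxoVI ATGC/4: at [32, 37, 41, 45, 56] ⇒ [36, 41, 45, 49, 60]

All cut coordinates (distinct, sorted): [11, 22, 26, 36, 41, 45, 49, 60, 79, 84]

Fragment lengths:
  11→22: 11 bp
  22→26: 4 bp
  26→36: 10 bp
  36→41: 5 bp
  41→45: 4 bp
  45→49: 4 bp
  49→60: 11 bp
  60→79: 19 bp
  79→84: 5 bp
  84→11 (wrap): 87-84+11 = 14 bp

[4,4,4,5,5,10,11,11,14,19]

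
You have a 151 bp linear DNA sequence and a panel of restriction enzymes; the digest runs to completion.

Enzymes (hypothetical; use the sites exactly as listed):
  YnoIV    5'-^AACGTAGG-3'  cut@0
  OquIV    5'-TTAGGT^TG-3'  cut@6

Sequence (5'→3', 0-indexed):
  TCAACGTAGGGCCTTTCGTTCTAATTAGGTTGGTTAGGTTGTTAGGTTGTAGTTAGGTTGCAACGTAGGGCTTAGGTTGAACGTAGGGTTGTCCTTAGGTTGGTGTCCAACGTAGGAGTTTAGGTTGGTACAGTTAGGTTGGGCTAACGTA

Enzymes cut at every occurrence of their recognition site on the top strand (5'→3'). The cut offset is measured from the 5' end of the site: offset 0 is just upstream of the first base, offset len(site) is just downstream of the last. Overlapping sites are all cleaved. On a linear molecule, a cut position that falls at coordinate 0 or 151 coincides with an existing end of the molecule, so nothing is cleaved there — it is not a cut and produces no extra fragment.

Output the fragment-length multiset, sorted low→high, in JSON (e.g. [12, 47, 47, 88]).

Per-enzyme occurrences:
  YnoIV AACGTAGG/0: at [2, 61, 79, 108] ⇒ [2, 61, 79, 108]
  OquIV TTAGGTTG/6: at [24, 33, 41, 52, 71, 94, 119, 133] ⇒ [30, 39, 47, 58, 77, 100, 125, 139]

All cut coordinates (distinct, sorted): [2, 30, 39, 47, 58, 61, 77, 79, 100, 108, 125, 139]

Fragments:
  [0,2): 2 bp
  [2,30): 28 bp
  [30,39): 9 bp
  [39,47): 8 bp
  [47,58): 11 bp
  [58,61): 3 bp
  [61,77): 16 bp
  [77,79): 2 bp
  [79,100): 21 bp
  [100,108): 8 bp
  [108,125): 17 bp
  [125,139): 14 bp
  [139,151): 12 bp

[2,2,3,8,8,9,11,12,14,16,17,21,28]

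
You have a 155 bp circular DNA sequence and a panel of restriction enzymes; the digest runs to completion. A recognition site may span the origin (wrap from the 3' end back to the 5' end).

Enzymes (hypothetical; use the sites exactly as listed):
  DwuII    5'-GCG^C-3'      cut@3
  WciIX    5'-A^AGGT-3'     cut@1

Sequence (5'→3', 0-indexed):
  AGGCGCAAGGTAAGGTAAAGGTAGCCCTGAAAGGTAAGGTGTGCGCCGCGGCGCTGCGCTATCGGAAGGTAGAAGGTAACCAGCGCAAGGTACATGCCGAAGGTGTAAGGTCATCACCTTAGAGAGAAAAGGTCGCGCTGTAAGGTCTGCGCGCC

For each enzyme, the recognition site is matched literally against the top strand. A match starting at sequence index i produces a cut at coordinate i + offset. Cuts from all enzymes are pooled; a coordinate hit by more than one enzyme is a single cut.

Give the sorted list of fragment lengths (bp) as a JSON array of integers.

[2,2,2,5,5,5,5,6,7,7,7,8,8,8,9,9,12,13,13,22]

Site scan:
  DwuII (GCGC, off=3): starts [2, 42, 50, 55, 82, 134, 148, 150] → cuts [5, 45, 53, 58, 85, 137, 151, 153]
  WciIX (AAGGT, off=1): starts [6, 11, 17, 30, 35, 65, 72, 86, 99, 106, 128, 141] → cuts [7, 12, 18, 31, 36, 66, 73, 87, 100, 107, 129, 142]

All cut coordinates (distinct, sorted): [5, 7, 12, 18, 31, 36, 45, 53, 58, 66, 73, 85, 87, 100, 107, 129, 137, 142, 151, 153]

Fragment lengths:
  5→7: 2 bp
  7→12: 5 bp
  12→18: 6 bp
  18→31: 13 bp
  31→36: 5 bp
  36→45: 9 bp
  45→53: 8 bp
  53→58: 5 bp
  58→66: 8 bp
  66→73: 7 bp
  73→85: 12 bp
  85→87: 2 bp
  87→100: 13 bp
  100→107: 7 bp
  107→129: 22 bp
  129→137: 8 bp
  137→142: 5 bp
  142→151: 9 bp
  151→153: 2 bp
  153→5 (wrap): 155-153+5 = 7 bp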